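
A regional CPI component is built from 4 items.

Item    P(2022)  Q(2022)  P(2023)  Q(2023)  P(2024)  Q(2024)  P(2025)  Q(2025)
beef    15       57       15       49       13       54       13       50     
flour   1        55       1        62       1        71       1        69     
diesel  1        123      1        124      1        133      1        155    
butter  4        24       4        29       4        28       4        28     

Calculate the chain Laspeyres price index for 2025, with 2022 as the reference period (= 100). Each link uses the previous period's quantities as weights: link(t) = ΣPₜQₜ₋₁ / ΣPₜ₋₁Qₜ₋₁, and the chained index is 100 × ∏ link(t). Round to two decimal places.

90.55

Link 2022→2023:
ΣP(2023)Q(2022) = 15×57 + 1×55 + 1×123 + 4×24 = 855 + 55 + 123 + 96 = 1129
ΣP(2022)Q(2022) = 15×57 + 1×55 + 1×123 + 4×24 = 855 + 55 + 123 + 96 = 1129
link = 1129/1129 = 1.000000
Link 2023→2024:
ΣP(2024)Q(2023) = 13×49 + 1×62 + 1×124 + 4×29 = 637 + 62 + 124 + 116 = 939
ΣP(2023)Q(2023) = 15×49 + 1×62 + 1×124 + 4×29 = 735 + 62 + 124 + 116 = 1037
link = 939/1037 = 0.905497
Link 2024→2025:
ΣP(2025)Q(2024) = 13×54 + 1×71 + 1×133 + 4×28 = 702 + 71 + 133 + 112 = 1018
ΣP(2024)Q(2024) = 13×54 + 1×71 + 1×133 + 4×28 = 702 + 71 + 133 + 112 = 1018
link = 1018/1018 = 1.000000
Chained index = 100 × 1.000000 × 0.905497 × 1.000000 = 90.5497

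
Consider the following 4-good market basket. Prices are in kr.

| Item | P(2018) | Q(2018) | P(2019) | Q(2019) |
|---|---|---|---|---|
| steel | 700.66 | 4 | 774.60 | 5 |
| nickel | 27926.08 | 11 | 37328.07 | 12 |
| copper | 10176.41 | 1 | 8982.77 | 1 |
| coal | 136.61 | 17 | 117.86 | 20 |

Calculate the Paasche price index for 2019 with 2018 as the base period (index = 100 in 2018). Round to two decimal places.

Paasche price index uses current-period quantities as weights.
ΣP(2019)·Q(2019) = 774.60×5 + 37328.07×12 + 8982.77×1 + 117.86×20 = 3873 + 447936.84 + 8982.77 + 2357.2 = 463149.81
ΣP(2018)·Q(2019) = 700.66×5 + 27926.08×12 + 10176.41×1 + 136.61×20 = 3503.3 + 335112.96 + 10176.41 + 2732.2 = 351524.87
Index = 463149.81 / 351524.87 × 100 = 131.7545

131.75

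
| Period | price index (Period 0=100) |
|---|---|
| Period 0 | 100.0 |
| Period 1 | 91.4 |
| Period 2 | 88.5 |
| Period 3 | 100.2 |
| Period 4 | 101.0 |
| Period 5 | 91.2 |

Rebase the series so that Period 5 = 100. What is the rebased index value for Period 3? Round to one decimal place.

109.9

Rebased(Period 3) = 100.2 / 91.2 × 100 = 109.8684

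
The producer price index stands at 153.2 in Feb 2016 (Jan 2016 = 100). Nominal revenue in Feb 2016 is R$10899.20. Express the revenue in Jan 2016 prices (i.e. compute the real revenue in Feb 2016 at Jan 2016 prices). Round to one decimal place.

Real = Nominal ÷ (Index/100) = 10899.20 ÷ (153.2/100)
     = 10899.20 ÷ 1.532 = 7114.3603

7114.4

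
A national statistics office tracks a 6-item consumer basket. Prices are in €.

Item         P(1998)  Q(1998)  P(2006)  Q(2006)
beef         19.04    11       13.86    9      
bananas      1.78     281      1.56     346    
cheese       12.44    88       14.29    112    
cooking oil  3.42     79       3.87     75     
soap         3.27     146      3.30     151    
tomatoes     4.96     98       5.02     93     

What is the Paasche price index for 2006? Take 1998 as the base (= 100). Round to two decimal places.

103.78

Paasche price index uses current-period quantities as weights.
ΣP(2006)·Q(2006) = 13.86×9 + 1.56×346 + 14.29×112 + 3.87×75 + 3.30×151 + 5.02×93 = 124.74 + 539.76 + 1600.48 + 290.25 + 498.3 + 466.86 = 3520.39
ΣP(1998)·Q(2006) = 19.04×9 + 1.78×346 + 12.44×112 + 3.42×75 + 3.27×151 + 4.96×93 = 171.36 + 615.88 + 1393.28 + 256.5 + 493.77 + 461.28 = 3392.07
Index = 3520.39 / 3392.07 × 100 = 103.7829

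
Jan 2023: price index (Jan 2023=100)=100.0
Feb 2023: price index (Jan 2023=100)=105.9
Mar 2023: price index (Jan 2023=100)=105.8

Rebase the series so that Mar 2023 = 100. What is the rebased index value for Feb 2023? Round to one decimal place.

100.1

Rebased(Feb 2023) = 105.9 / 105.8 × 100 = 100.0945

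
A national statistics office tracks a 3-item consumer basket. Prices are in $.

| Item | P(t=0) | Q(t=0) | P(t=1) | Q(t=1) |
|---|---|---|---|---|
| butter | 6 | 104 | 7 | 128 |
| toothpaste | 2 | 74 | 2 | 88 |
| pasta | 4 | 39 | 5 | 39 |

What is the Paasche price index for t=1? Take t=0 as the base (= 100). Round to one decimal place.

Paasche price index uses current-period quantities as weights.
ΣP(t=1)·Q(t=1) = 7×128 + 2×88 + 5×39 = 896 + 176 + 195 = 1267
ΣP(t=0)·Q(t=1) = 6×128 + 2×88 + 4×39 = 768 + 176 + 156 = 1100
Index = 1267 / 1100 × 100 = 115.1818

115.2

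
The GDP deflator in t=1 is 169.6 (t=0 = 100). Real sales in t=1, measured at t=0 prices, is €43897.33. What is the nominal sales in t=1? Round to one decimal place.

Nominal = Real × (Index/100) = 43897.33 × (169.6/100)
        = 43897.33 × 1.696 = 74449.8717

74449.9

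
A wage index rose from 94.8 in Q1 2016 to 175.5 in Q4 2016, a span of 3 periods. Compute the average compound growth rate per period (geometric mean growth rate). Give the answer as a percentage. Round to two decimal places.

Growth factor = (175.5/94.8)^(1/3) = (1.851266)^(1/3) = 1.227881
Growth rate = 1.227881 − 1 = 0.227881 = 22.7881%

22.79%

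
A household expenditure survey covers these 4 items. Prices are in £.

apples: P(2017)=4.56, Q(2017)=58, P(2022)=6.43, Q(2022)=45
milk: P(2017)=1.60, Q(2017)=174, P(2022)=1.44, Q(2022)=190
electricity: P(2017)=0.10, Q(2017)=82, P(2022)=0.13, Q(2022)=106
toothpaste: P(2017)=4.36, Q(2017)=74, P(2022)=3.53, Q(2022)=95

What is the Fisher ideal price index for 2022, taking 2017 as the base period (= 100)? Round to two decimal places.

100.04

Laspeyres component (base-period weights):
ΣP(2022)Q(2017) = 6.43×58 + 1.44×174 + 0.13×82 + 3.53×74 = 372.94 + 250.56 + 10.66 + 261.22 = 895.38
ΣP(2017)Q(2017) = 4.56×58 + 1.60×174 + 0.10×82 + 4.36×74 = 264.48 + 278.4 + 8.2 + 322.64 = 873.72
L = 895.38 / 873.72 × 100 = 102.4791
Paasche component (current-period weights):
ΣP(2022)Q(2022) = 6.43×45 + 1.44×190 + 0.13×106 + 3.53×95 = 289.35 + 273.6 + 13.78 + 335.35 = 912.08
ΣP(2017)Q(2022) = 4.56×45 + 1.60×190 + 0.10×106 + 4.36×95 = 205.2 + 304 + 10.6 + 414.2 = 934
P = 912.08 / 934 × 100 = 97.6531
Fisher = √(L × P) = √(102.4791 × 97.6531) = 100.0370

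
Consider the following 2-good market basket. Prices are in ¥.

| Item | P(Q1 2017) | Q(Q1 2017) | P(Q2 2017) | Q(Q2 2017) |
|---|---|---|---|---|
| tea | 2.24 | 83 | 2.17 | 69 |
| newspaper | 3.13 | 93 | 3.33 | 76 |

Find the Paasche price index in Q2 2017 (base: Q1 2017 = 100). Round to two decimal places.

Paasche price index uses current-period quantities as weights.
ΣP(Q2 2017)·Q(Q2 2017) = 2.17×69 + 3.33×76 = 149.73 + 253.08 = 402.81
ΣP(Q1 2017)·Q(Q2 2017) = 2.24×69 + 3.13×76 = 154.56 + 237.88 = 392.44
Index = 402.81 / 392.44 × 100 = 102.6424

102.64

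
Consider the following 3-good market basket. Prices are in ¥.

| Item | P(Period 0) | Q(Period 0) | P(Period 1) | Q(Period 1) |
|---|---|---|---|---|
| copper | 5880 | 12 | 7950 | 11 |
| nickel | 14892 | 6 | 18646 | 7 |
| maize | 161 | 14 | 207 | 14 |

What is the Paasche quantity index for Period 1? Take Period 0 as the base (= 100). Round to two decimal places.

Paasche quantity index uses current-period prices as weights.
ΣP(Period 1)·Q(Period 1) = 7950×11 + 18646×7 + 207×14 = 87450 + 130522 + 2898 = 220870
ΣP(Period 1)·Q(Period 0) = 7950×12 + 18646×6 + 207×14 = 95400 + 111876 + 2898 = 210174
Index = 220870 / 210174 × 100 = 105.0891

105.09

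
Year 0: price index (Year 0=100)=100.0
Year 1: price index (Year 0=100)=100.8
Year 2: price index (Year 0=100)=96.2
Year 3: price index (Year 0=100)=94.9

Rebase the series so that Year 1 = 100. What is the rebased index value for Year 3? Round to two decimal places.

94.15

Rebased(Year 3) = 94.9 / 100.8 × 100 = 94.1468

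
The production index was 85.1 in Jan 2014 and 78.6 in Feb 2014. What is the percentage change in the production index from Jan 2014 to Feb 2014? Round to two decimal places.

-7.64%

Change = (78.6 − 85.1) / 85.1 × 100
       = -6.5 / 85.1 × 100 = -7.6381%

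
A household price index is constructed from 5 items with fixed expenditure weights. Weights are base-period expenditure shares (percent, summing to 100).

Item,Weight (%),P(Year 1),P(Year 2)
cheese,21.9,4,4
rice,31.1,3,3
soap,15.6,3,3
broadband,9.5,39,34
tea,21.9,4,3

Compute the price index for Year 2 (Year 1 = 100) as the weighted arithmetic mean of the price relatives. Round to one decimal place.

cheese: 21.9 × (4/4) = 21.9 × 1.000000 = 21.9000
rice: 31.1 × (3/3) = 31.1 × 1.000000 = 31.1000
soap: 15.6 × (3/3) = 15.6 × 1.000000 = 15.6000
broadband: 9.5 × (34/39) = 9.5 × 0.871795 = 8.2821
tea: 21.9 × (3/4) = 21.9 × 0.750000 = 16.4250
Index = Σ wᵢ·(p₁ᵢ/p₀ᵢ) = 21.9000 + 31.1000 + 15.6000 + 8.2821 + 16.4250 = 93.3071

93.3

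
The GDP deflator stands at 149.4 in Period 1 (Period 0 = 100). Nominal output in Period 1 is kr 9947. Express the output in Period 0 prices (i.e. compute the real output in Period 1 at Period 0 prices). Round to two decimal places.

Real = Nominal ÷ (Index/100) = 9947 ÷ (149.4/100)
     = 9947 ÷ 1.494 = 6657.9652

6657.97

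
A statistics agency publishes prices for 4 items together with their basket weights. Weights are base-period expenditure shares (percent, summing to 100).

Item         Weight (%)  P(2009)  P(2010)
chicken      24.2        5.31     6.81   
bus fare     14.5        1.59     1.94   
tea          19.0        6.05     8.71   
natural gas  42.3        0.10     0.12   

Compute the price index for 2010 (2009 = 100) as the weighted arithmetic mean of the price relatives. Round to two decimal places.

126.84

chicken: 24.2 × (6.81/5.31) = 24.2 × 1.282486 = 31.0362
bus fare: 14.5 × (1.94/1.59) = 14.5 × 1.220126 = 17.6918
tea: 19.0 × (8.71/6.05) = 19.0 × 1.439669 = 27.3537
natural gas: 42.3 × (0.12/0.10) = 42.3 × 1.200000 = 50.7600
Index = Σ wᵢ·(p₁ᵢ/p₀ᵢ) = 31.0362 + 17.6918 + 27.3537 + 50.7600 = 126.8417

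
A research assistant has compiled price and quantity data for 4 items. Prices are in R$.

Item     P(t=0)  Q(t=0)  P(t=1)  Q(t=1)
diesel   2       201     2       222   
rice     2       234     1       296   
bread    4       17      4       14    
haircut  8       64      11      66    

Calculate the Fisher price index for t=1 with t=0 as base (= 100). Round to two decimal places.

95.51

Laspeyres component (base-period weights):
ΣP(t=1)Q(t=0) = 2×201 + 1×234 + 4×17 + 11×64 = 402 + 234 + 68 + 704 = 1408
ΣP(t=0)Q(t=0) = 2×201 + 2×234 + 4×17 + 8×64 = 402 + 468 + 68 + 512 = 1450
L = 1408 / 1450 × 100 = 97.1034
Paasche component (current-period weights):
ΣP(t=1)Q(t=1) = 2×222 + 1×296 + 4×14 + 11×66 = 444 + 296 + 56 + 726 = 1522
ΣP(t=0)Q(t=1) = 2×222 + 2×296 + 4×14 + 8×66 = 444 + 592 + 56 + 528 = 1620
P = 1522 / 1620 × 100 = 93.9506
Fisher = √(L × P) = √(97.1034 × 93.9506) = 95.5140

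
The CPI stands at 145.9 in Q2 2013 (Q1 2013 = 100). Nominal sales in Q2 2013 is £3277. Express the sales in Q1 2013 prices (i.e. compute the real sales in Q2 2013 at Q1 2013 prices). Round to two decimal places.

2246.06

Real = Nominal ÷ (Index/100) = 3277 ÷ (145.9/100)
     = 3277 ÷ 1.459 = 2246.0589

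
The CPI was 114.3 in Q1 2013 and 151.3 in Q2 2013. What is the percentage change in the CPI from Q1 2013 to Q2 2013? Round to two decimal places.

Change = (151.3 − 114.3) / 114.3 × 100
       = 37.0 / 114.3 × 100 = 32.3710%

32.37%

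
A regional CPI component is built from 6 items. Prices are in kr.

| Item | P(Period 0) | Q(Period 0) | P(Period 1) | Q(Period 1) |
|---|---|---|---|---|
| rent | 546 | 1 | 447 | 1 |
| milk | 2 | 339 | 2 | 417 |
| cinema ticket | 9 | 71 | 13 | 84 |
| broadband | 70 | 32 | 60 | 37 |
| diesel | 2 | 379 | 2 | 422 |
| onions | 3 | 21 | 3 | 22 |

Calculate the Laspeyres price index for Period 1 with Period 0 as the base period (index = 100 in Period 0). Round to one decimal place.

Laspeyres price index uses base-period quantities as weights.
ΣP(Period 1)·Q(Period 0) = 447×1 + 2×339 + 13×71 + 60×32 + 2×379 + 3×21 = 447 + 678 + 923 + 1920 + 758 + 63 = 4789
ΣP(Period 0)·Q(Period 0) = 546×1 + 2×339 + 9×71 + 70×32 + 2×379 + 3×21 = 546 + 678 + 639 + 2240 + 758 + 63 = 4924
Index = 4789 / 4924 × 100 = 97.2583

97.3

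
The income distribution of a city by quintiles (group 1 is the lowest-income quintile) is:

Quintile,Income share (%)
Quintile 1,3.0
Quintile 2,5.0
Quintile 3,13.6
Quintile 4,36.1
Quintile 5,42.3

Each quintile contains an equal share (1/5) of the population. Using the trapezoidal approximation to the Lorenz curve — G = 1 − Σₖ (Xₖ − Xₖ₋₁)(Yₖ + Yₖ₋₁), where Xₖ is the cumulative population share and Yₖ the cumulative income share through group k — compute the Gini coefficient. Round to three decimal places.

Cumulative income shares Yₖ: 0.0300, 0.0800, 0.2160, 0.5770, 1.0000
Σ (Xₖ−Xₖ₋₁)(Yₖ+Yₖ₋₁) = (1/5)(0.0300+0.0000) + (1/5)(0.0800+0.0300) + (1/5)(0.2160+0.0800) + (1/5)(0.5770+0.2160) + (1/5)(1.0000+0.5770)
  = 0.0060 + 0.0220 + 0.0592 + 0.1586 + 0.3154 = 0.5612
G = 1 − 0.5612 = 0.4388

0.439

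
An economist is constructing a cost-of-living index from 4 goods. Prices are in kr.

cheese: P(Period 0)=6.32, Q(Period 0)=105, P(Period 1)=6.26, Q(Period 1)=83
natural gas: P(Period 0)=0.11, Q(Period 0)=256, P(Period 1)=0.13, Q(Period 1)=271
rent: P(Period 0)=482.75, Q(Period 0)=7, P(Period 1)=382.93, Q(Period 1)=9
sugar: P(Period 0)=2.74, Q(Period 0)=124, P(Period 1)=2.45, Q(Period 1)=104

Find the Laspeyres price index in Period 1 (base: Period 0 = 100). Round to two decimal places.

Laspeyres price index uses base-period quantities as weights.
ΣP(Period 1)·Q(Period 0) = 6.26×105 + 0.13×256 + 382.93×7 + 2.45×124 = 657.3 + 33.28 + 2680.51 + 303.8 = 3674.89
ΣP(Period 0)·Q(Period 0) = 6.32×105 + 0.11×256 + 482.75×7 + 2.74×124 = 663.6 + 28.16 + 3379.25 + 339.76 = 4410.77
Index = 3674.89 / 4410.77 × 100 = 83.3163

83.32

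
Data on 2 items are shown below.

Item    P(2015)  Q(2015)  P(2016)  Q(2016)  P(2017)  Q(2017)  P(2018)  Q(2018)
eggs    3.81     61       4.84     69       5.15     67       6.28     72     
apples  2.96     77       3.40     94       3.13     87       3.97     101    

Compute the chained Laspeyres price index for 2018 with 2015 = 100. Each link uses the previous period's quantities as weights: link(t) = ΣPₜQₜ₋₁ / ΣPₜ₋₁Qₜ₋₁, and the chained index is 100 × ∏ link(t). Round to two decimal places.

149.26

Link 2015→2016:
ΣP(2016)Q(2015) = 4.84×61 + 3.40×77 = 295.24 + 261.8 = 557.04
ΣP(2015)Q(2015) = 3.81×61 + 2.96×77 = 232.41 + 227.92 = 460.33
link = 557.04/460.33 = 1.210088
Link 2016→2017:
ΣP(2017)Q(2016) = 5.15×69 + 3.13×94 = 355.35 + 294.22 = 649.57
ΣP(2016)Q(2016) = 4.84×69 + 3.40×94 = 333.96 + 319.6 = 653.56
link = 649.57/653.56 = 0.993895
Link 2017→2018:
ΣP(2018)Q(2017) = 6.28×67 + 3.97×87 = 420.76 + 345.39 = 766.15
ΣP(2017)Q(2017) = 5.15×67 + 3.13×87 = 345.05 + 272.31 = 617.36
link = 766.15/617.36 = 1.241010
Chained index = 100 × 1.210088 × 0.993895 × 1.241010 = 149.2564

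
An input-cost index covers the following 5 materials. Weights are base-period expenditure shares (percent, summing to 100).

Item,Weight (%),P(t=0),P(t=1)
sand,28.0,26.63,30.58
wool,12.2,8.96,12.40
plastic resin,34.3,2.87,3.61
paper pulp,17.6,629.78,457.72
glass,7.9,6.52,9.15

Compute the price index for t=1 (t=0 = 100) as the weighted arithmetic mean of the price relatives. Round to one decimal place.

116.1

sand: 28.0 × (30.58/26.63) = 28.0 × 1.148329 = 32.1532
wool: 12.2 × (12.40/8.96) = 12.2 × 1.383929 = 16.8839
plastic resin: 34.3 × (3.61/2.87) = 34.3 × 1.257840 = 43.1439
paper pulp: 17.6 × (457.72/629.78) = 17.6 × 0.726793 = 12.7916
glass: 7.9 × (9.15/6.52) = 7.9 × 1.403374 = 11.0867
Index = Σ wᵢ·(p₁ᵢ/p₀ᵢ) = 32.1532 + 16.8839 + 43.1439 + 12.7916 + 11.0867 = 116.0593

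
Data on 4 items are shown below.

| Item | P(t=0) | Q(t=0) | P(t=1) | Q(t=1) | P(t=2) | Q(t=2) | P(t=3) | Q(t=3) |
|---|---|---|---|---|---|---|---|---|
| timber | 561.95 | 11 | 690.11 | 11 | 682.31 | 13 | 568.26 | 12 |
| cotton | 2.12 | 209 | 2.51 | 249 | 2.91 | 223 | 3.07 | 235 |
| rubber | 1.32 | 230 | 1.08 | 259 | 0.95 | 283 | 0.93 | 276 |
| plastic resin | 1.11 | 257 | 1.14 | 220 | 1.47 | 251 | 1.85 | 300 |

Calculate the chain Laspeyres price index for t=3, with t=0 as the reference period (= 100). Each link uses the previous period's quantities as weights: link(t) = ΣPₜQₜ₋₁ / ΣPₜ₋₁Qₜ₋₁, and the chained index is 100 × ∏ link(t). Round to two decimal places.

104.60

Link t=0→t=1:
ΣP(t=1)Q(t=0) = 690.11×11 + 2.51×209 + 1.08×230 + 1.14×257 = 7591.21 + 524.59 + 248.4 + 292.98 = 8657.18
ΣP(t=0)Q(t=0) = 561.95×11 + 2.12×209 + 1.32×230 + 1.11×257 = 6181.45 + 443.08 + 303.6 + 285.27 = 7213.4
link = 8657.18/7213.4 = 1.200152
Link t=1→t=2:
ΣP(t=2)Q(t=1) = 682.31×11 + 2.91×249 + 0.95×259 + 1.47×220 = 7505.41 + 724.59 + 246.05 + 323.4 = 8799.45
ΣP(t=1)Q(t=1) = 690.11×11 + 2.51×249 + 1.08×259 + 1.14×220 = 7591.21 + 624.99 + 279.72 + 250.8 = 8746.72
link = 8799.45/8746.72 = 1.006029
Link t=2→t=3:
ΣP(t=3)Q(t=2) = 568.26×13 + 3.07×223 + 0.93×283 + 1.85×251 = 7387.38 + 684.61 + 263.19 + 464.35 = 8799.53
ΣP(t=2)Q(t=2) = 682.31×13 + 2.91×223 + 0.95×283 + 1.47×251 = 8870.03 + 648.93 + 268.85 + 368.97 = 10156.78
link = 8799.53/10156.78 = 0.866370
Chained index = 100 × 1.200152 × 1.006029 × 0.866370 = 104.6045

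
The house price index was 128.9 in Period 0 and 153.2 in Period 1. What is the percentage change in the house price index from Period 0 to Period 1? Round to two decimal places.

Change = (153.2 − 128.9) / 128.9 × 100
       = 24.3 / 128.9 × 100 = 18.8518%

18.85%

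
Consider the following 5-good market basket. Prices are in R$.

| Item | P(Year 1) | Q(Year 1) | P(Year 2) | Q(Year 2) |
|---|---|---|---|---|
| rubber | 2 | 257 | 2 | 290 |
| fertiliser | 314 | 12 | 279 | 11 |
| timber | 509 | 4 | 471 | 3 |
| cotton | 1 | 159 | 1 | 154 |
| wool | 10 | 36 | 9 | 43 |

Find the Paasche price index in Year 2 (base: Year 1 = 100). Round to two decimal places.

Paasche price index uses current-period quantities as weights.
ΣP(Year 2)·Q(Year 2) = 2×290 + 279×11 + 471×3 + 1×154 + 9×43 = 580 + 3069 + 1413 + 154 + 387 = 5603
ΣP(Year 1)·Q(Year 2) = 2×290 + 314×11 + 509×3 + 1×154 + 10×43 = 580 + 3454 + 1527 + 154 + 430 = 6145
Index = 5603 / 6145 × 100 = 91.1798

91.18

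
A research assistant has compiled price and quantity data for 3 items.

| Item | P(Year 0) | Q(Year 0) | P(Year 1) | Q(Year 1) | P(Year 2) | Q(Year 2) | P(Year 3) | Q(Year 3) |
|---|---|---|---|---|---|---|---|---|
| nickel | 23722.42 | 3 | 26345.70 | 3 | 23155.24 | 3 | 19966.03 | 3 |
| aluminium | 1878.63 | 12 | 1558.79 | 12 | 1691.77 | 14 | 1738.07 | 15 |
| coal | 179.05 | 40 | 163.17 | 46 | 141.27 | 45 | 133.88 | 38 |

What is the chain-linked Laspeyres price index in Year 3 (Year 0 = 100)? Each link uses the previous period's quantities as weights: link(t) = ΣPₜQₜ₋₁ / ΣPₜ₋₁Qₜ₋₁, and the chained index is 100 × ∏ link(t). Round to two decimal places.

Link Year 0→Year 1:
ΣP(Year 1)Q(Year 0) = 26345.70×3 + 1558.79×12 + 163.17×40 = 79037.1 + 18705.48 + 6526.8 = 104269.38
ΣP(Year 0)Q(Year 0) = 23722.42×3 + 1878.63×12 + 179.05×40 = 71167.26 + 22543.56 + 7162 = 100872.82
link = 104269.38/100872.82 = 1.033672
Link Year 1→Year 2:
ΣP(Year 2)Q(Year 1) = 23155.24×3 + 1691.77×12 + 141.27×46 = 69465.72 + 20301.24 + 6498.42 = 96265.38
ΣP(Year 1)Q(Year 1) = 26345.70×3 + 1558.79×12 + 163.17×46 = 79037.1 + 18705.48 + 7505.82 = 105248.4
link = 96265.38/105248.4 = 0.914649
Link Year 2→Year 3:
ΣP(Year 3)Q(Year 2) = 19966.03×3 + 1738.07×14 + 133.88×45 = 59898.09 + 24332.98 + 6024.6 = 90255.67
ΣP(Year 2)Q(Year 2) = 23155.24×3 + 1691.77×14 + 141.27×45 = 69465.72 + 23684.78 + 6357.15 = 99507.65
link = 90255.67/99507.65 = 0.907022
Chained index = 100 × 1.033672 × 0.914649 × 0.907022 = 85.7542

85.75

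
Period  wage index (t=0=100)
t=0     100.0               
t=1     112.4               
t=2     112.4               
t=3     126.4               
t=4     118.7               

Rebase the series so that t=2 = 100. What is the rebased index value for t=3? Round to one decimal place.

112.5

Rebased(t=3) = 126.4 / 112.4 × 100 = 112.4555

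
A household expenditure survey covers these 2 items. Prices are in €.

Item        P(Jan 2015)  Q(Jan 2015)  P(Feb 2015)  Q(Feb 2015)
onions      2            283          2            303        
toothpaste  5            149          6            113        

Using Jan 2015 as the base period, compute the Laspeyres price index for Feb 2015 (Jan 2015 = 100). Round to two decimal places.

111.37

Laspeyres price index uses base-period quantities as weights.
ΣP(Feb 2015)·Q(Jan 2015) = 2×283 + 6×149 = 566 + 894 = 1460
ΣP(Jan 2015)·Q(Jan 2015) = 2×283 + 5×149 = 566 + 745 = 1311
Index = 1460 / 1311 × 100 = 111.3654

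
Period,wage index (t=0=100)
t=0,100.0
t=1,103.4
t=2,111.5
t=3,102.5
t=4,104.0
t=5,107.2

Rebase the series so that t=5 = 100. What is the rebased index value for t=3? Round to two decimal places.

95.62

Rebased(t=3) = 102.5 / 107.2 × 100 = 95.6157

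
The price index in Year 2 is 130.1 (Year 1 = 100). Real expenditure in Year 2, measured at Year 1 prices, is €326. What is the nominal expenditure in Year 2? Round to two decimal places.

Nominal = Real × (Index/100) = 326 × (130.1/100)
        = 326 × 1.301 = 424.1260

424.13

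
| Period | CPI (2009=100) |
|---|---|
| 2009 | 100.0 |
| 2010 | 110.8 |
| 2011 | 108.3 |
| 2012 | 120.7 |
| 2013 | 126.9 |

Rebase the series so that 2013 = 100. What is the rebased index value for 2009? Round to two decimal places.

78.80

Rebased(2009) = 100.0 / 126.9 × 100 = 78.8022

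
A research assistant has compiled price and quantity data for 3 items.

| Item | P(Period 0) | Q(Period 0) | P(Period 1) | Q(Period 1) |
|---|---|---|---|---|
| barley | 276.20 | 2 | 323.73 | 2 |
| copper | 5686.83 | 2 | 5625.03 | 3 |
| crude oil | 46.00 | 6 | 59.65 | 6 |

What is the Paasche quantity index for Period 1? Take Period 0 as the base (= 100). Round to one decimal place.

145.9

Paasche quantity index uses current-period prices as weights.
ΣP(Period 1)·Q(Period 1) = 323.73×2 + 5625.03×3 + 59.65×6 = 647.46 + 16875.09 + 357.9 = 17880.45
ΣP(Period 1)·Q(Period 0) = 323.73×2 + 5625.03×2 + 59.65×6 = 647.46 + 11250.06 + 357.9 = 12255.42
Index = 17880.45 / 12255.42 × 100 = 145.8983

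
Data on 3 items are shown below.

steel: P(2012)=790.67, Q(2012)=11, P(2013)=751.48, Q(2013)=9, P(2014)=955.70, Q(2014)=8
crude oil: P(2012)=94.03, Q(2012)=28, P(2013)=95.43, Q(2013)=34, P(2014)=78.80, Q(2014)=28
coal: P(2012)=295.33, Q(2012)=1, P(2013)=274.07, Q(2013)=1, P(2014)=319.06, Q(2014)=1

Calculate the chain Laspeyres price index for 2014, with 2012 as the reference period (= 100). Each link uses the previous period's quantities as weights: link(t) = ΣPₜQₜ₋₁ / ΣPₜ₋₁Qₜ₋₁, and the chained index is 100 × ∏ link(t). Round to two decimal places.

108.80

Link 2012→2013:
ΣP(2013)Q(2012) = 751.48×11 + 95.43×28 + 274.07×1 = 8266.28 + 2672.04 + 274.07 = 11212.39
ΣP(2012)Q(2012) = 790.67×11 + 94.03×28 + 295.33×1 = 8697.37 + 2632.84 + 295.33 = 11625.54
link = 11212.39/11625.54 = 0.964462
Link 2013→2014:
ΣP(2014)Q(2013) = 955.70×9 + 78.80×34 + 319.06×1 = 8601.3 + 2679.2 + 319.06 = 11599.56
ΣP(2013)Q(2013) = 751.48×9 + 95.43×34 + 274.07×1 = 6763.32 + 3244.62 + 274.07 = 10282.01
link = 11599.56/10282.01 = 1.128141
Chained index = 100 × 0.964462 × 1.128141 = 108.8049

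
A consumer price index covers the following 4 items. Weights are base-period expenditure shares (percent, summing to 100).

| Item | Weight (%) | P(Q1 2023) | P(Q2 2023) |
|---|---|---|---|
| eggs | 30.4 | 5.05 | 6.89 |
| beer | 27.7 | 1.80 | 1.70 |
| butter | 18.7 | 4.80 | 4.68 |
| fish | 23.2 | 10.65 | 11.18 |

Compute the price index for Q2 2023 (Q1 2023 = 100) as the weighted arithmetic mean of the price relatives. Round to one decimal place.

eggs: 30.4 × (6.89/5.05) = 30.4 × 1.364356 = 41.4764
beer: 27.7 × (1.70/1.80) = 27.7 × 0.944444 = 26.1611
butter: 18.7 × (4.68/4.80) = 18.7 × 0.975000 = 18.2325
fish: 23.2 × (11.18/10.65) = 23.2 × 1.049765 = 24.3546
Index = Σ wᵢ·(p₁ᵢ/p₀ᵢ) = 41.4764 + 26.1611 + 18.2325 + 24.3546 = 110.2246

110.2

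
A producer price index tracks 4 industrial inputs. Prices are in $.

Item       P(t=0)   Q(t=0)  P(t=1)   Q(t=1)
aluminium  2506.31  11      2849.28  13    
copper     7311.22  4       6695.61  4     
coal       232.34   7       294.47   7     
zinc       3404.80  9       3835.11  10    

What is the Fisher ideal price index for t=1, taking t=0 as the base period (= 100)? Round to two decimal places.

106.61

Laspeyres component (base-period weights):
ΣP(t=1)Q(t=0) = 2849.28×11 + 6695.61×4 + 294.47×7 + 3835.11×9 = 31342.08 + 26782.44 + 2061.29 + 34515.99 = 94701.8
ΣP(t=0)Q(t=0) = 2506.31×11 + 7311.22×4 + 232.34×7 + 3404.80×9 = 27569.41 + 29244.88 + 1626.38 + 30643.2 = 89083.87
L = 94701.8 / 89083.87 × 100 = 106.3063
Paasche component (current-period weights):
ΣP(t=1)Q(t=1) = 2849.28×13 + 6695.61×4 + 294.47×7 + 3835.11×10 = 37040.64 + 26782.44 + 2061.29 + 38351.1 = 104235.47
ΣP(t=0)Q(t=1) = 2506.31×13 + 7311.22×4 + 232.34×7 + 3404.80×10 = 32582.03 + 29244.88 + 1626.38 + 34048 = 97501.29
P = 104235.47 / 97501.29 × 100 = 106.9068
Fisher = √(L × P) = √(106.3063 × 106.9068) = 106.6061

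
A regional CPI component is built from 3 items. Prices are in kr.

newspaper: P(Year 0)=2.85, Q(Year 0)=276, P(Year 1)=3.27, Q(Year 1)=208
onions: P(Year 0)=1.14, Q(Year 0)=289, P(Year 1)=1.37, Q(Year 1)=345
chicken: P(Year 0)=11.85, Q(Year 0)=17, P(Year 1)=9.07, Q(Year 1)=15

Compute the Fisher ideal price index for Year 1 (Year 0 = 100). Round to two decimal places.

110.50

Laspeyres component (base-period weights):
ΣP(Year 1)Q(Year 0) = 3.27×276 + 1.37×289 + 9.07×17 = 902.52 + 395.93 + 154.19 = 1452.64
ΣP(Year 0)Q(Year 0) = 2.85×276 + 1.14×289 + 11.85×17 = 786.6 + 329.46 + 201.45 = 1317.51
L = 1452.64 / 1317.51 × 100 = 110.2565
Paasche component (current-period weights):
ΣP(Year 1)Q(Year 1) = 3.27×208 + 1.37×345 + 9.07×15 = 680.16 + 472.65 + 136.05 = 1288.86
ΣP(Year 0)Q(Year 1) = 2.85×208 + 1.14×345 + 11.85×15 = 592.8 + 393.3 + 177.75 = 1163.85
P = 1288.86 / 1163.85 × 100 = 110.7411
Fisher = √(L × P) = √(110.2565 × 110.7411) = 110.4985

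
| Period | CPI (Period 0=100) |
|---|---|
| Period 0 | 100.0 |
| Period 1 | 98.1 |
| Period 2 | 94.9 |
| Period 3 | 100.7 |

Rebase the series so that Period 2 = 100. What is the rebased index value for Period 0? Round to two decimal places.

Rebased(Period 0) = 100.0 / 94.9 × 100 = 105.3741

105.37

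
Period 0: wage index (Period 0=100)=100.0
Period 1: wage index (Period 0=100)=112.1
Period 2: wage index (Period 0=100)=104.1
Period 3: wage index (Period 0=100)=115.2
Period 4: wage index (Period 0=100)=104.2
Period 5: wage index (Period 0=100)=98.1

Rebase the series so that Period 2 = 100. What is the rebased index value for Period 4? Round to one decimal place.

Rebased(Period 4) = 104.2 / 104.1 × 100 = 100.0961

100.1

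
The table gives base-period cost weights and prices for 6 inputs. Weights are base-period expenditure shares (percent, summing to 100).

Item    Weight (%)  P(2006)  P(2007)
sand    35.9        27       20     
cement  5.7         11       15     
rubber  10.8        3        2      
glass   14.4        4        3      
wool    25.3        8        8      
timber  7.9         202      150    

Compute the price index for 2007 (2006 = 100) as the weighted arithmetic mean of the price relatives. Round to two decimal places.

83.53

sand: 35.9 × (20/27) = 35.9 × 0.740741 = 26.5926
cement: 5.7 × (15/11) = 5.7 × 1.363636 = 7.7727
rubber: 10.8 × (2/3) = 10.8 × 0.666667 = 7.2000
glass: 14.4 × (3/4) = 14.4 × 0.750000 = 10.8000
wool: 25.3 × (8/8) = 25.3 × 1.000000 = 25.3000
timber: 7.9 × (150/202) = 7.9 × 0.742574 = 5.8663
Index = Σ wᵢ·(p₁ᵢ/p₀ᵢ) = 26.5926 + 7.7727 + 7.2000 + 10.8000 + 25.3000 + 5.8663 = 83.5317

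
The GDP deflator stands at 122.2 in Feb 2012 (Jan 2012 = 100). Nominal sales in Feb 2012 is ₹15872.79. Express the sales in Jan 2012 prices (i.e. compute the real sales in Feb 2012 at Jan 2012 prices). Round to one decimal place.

Real = Nominal ÷ (Index/100) = 15872.79 ÷ (122.2/100)
     = 15872.79 ÷ 1.222 = 12989.1899

12989.2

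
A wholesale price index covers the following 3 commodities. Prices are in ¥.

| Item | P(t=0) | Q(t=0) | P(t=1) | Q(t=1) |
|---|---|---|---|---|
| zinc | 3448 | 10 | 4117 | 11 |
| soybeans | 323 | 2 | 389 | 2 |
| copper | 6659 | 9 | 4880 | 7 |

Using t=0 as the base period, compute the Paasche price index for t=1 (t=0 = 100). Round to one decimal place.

94.2

Paasche price index uses current-period quantities as weights.
ΣP(t=1)·Q(t=1) = 4117×11 + 389×2 + 4880×7 = 45287 + 778 + 34160 = 80225
ΣP(t=0)·Q(t=1) = 3448×11 + 323×2 + 6659×7 = 37928 + 646 + 46613 = 85187
Index = 80225 / 85187 × 100 = 94.1752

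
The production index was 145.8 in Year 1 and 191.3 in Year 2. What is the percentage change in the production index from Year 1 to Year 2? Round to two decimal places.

Change = (191.3 − 145.8) / 145.8 × 100
       = 45.5 / 145.8 × 100 = 31.2071%

31.21%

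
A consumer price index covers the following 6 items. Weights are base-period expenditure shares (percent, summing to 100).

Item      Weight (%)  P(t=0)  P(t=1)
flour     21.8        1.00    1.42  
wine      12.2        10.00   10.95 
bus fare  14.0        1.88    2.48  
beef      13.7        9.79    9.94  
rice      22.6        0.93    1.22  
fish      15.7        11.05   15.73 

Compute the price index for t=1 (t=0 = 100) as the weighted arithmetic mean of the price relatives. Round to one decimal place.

flour: 21.8 × (1.42/1.00) = 21.8 × 1.420000 = 30.9560
wine: 12.2 × (10.95/10.00) = 12.2 × 1.095000 = 13.3590
bus fare: 14.0 × (2.48/1.88) = 14.0 × 1.319149 = 18.4681
beef: 13.7 × (9.94/9.79) = 13.7 × 1.015322 = 13.9099
rice: 22.6 × (1.22/0.93) = 22.6 × 1.311828 = 29.6473
fish: 15.7 × (15.73/11.05) = 15.7 × 1.423529 = 22.3494
Index = Σ wᵢ·(p₁ᵢ/p₀ᵢ) = 30.9560 + 13.3590 + 18.4681 + 13.9099 + 29.6473 + 22.3494 = 128.6897

128.7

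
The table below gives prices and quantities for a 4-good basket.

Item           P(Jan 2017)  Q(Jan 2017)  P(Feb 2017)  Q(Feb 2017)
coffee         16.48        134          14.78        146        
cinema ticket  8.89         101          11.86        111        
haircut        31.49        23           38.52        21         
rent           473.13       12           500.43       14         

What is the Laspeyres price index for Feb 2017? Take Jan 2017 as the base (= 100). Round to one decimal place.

105.9

Laspeyres price index uses base-period quantities as weights.
ΣP(Feb 2017)·Q(Jan 2017) = 14.78×134 + 11.86×101 + 38.52×23 + 500.43×12 = 1980.52 + 1197.86 + 885.96 + 6005.16 = 10069.5
ΣP(Jan 2017)·Q(Jan 2017) = 16.48×134 + 8.89×101 + 31.49×23 + 473.13×12 = 2208.32 + 897.89 + 724.27 + 5677.56 = 9508.04
Index = 10069.5 / 9508.04 × 100 = 105.9051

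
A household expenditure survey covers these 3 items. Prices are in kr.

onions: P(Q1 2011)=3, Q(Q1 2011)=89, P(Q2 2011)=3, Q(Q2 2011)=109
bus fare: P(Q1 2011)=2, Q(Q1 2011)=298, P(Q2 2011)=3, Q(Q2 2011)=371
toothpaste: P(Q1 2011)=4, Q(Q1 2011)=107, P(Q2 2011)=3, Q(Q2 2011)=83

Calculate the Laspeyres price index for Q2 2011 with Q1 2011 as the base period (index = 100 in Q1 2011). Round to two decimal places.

Laspeyres price index uses base-period quantities as weights.
ΣP(Q2 2011)·Q(Q1 2011) = 3×89 + 3×298 + 3×107 = 267 + 894 + 321 = 1482
ΣP(Q1 2011)·Q(Q1 2011) = 3×89 + 2×298 + 4×107 = 267 + 596 + 428 = 1291
Index = 1482 / 1291 × 100 = 114.7947

114.79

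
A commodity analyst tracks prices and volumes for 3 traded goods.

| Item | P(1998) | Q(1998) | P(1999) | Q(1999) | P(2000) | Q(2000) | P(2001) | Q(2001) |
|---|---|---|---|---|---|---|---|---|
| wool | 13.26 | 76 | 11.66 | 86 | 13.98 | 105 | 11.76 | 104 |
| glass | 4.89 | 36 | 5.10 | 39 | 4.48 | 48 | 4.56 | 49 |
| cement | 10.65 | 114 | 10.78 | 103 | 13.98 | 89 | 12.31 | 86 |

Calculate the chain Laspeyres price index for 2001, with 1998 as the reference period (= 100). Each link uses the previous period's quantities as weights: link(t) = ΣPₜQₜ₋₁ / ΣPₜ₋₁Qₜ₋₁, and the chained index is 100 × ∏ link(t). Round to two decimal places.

Link 1998→1999:
ΣP(1999)Q(1998) = 11.66×76 + 5.10×36 + 10.78×114 = 886.16 + 183.6 + 1228.92 = 2298.68
ΣP(1998)Q(1998) = 13.26×76 + 4.89×36 + 10.65×114 = 1007.76 + 176.04 + 1214.1 = 2397.9
link = 2298.68/2397.9 = 0.958622
Link 1999→2000:
ΣP(2000)Q(1999) = 13.98×86 + 4.48×39 + 13.98×103 = 1202.28 + 174.72 + 1439.94 = 2816.94
ΣP(1999)Q(1999) = 11.66×86 + 5.10×39 + 10.78×103 = 1002.76 + 198.9 + 1110.34 = 2312
link = 2816.94/2312 = 1.218400
Link 2000→2001:
ΣP(2001)Q(2000) = 11.76×105 + 4.56×48 + 12.31×89 = 1234.8 + 218.88 + 1095.59 = 2549.27
ΣP(2000)Q(2000) = 13.98×105 + 4.48×48 + 13.98×89 = 1467.9 + 215.04 + 1244.22 = 2927.16
link = 2549.27/2927.16 = 0.870902
Chained index = 100 × 0.958622 × 1.218400 × 0.870902 = 101.7201

101.72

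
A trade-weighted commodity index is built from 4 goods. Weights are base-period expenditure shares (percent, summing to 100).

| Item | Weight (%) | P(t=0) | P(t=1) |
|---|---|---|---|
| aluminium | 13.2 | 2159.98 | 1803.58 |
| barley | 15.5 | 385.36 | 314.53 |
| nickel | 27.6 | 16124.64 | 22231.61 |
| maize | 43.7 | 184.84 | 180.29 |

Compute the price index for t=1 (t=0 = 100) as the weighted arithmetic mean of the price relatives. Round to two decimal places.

104.35

aluminium: 13.2 × (1803.58/2159.98) = 13.2 × 0.834998 = 11.0220
barley: 15.5 × (314.53/385.36) = 15.5 × 0.816198 = 12.6511
nickel: 27.6 × (22231.61/16124.64) = 27.6 × 1.378735 = 38.0531
maize: 43.7 × (180.29/184.84) = 43.7 × 0.975384 = 42.6243
Index = Σ wᵢ·(p₁ᵢ/p₀ᵢ) = 11.0220 + 12.6511 + 38.0531 + 42.6243 = 104.3504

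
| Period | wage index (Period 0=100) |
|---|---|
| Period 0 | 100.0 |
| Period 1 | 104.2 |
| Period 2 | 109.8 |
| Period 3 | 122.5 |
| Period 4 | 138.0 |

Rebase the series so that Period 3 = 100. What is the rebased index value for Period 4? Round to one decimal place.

112.7

Rebased(Period 4) = 138.0 / 122.5 × 100 = 112.6531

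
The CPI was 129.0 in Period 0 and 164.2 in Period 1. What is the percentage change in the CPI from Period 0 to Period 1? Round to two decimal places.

Change = (164.2 − 129.0) / 129.0 × 100
       = 35.2 / 129.0 × 100 = 27.2868%

27.29%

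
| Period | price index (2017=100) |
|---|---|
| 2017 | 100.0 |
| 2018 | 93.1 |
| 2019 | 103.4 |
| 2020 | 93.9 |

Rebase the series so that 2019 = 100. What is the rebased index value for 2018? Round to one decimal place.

90.0

Rebased(2018) = 93.1 / 103.4 × 100 = 90.0387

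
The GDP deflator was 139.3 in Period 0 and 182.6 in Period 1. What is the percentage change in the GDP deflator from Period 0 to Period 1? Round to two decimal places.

31.08%

Change = (182.6 − 139.3) / 139.3 × 100
       = 43.3 / 139.3 × 100 = 31.0840%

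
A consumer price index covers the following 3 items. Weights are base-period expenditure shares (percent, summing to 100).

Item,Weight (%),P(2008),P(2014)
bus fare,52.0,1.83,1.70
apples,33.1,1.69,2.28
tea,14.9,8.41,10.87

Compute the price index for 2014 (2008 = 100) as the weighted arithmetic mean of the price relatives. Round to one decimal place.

112.2

bus fare: 52.0 × (1.70/1.83) = 52.0 × 0.928962 = 48.3060
apples: 33.1 × (2.28/1.69) = 33.1 × 1.349112 = 44.6556
tea: 14.9 × (10.87/8.41) = 14.9 × 1.292509 = 19.2584
Index = Σ wᵢ·(p₁ᵢ/p₀ᵢ) = 48.3060 + 44.6556 + 19.2584 = 112.2200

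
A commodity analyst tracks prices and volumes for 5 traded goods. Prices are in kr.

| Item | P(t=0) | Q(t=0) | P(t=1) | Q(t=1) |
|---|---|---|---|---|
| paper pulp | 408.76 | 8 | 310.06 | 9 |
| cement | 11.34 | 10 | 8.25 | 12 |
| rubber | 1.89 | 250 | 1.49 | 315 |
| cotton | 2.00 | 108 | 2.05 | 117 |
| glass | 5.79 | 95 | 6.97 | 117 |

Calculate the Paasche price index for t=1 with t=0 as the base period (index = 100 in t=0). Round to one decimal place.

Paasche price index uses current-period quantities as weights.
ΣP(t=1)·Q(t=1) = 310.06×9 + 8.25×12 + 1.49×315 + 2.05×117 + 6.97×117 = 2790.54 + 99 + 469.35 + 239.85 + 815.49 = 4414.23
ΣP(t=0)·Q(t=1) = 408.76×9 + 11.34×12 + 1.89×315 + 2.00×117 + 5.79×117 = 3678.84 + 136.08 + 595.35 + 234 + 677.43 = 5321.7
Index = 4414.23 / 5321.7 × 100 = 82.9477

82.9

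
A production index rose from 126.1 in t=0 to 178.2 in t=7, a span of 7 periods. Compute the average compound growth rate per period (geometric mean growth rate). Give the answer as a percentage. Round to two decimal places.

5.06%

Growth factor = (178.2/126.1)^(1/7) = (1.413164)^(1/7) = 1.050645
Growth rate = 1.050645 − 1 = 0.050645 = 5.0645%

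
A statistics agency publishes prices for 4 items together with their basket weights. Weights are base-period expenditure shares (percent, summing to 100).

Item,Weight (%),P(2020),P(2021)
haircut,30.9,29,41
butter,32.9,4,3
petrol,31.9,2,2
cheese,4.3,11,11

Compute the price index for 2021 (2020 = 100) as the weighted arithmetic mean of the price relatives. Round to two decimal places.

104.56

haircut: 30.9 × (41/29) = 30.9 × 1.413793 = 43.6862
butter: 32.9 × (3/4) = 32.9 × 0.750000 = 24.6750
petrol: 31.9 × (2/2) = 31.9 × 1.000000 = 31.9000
cheese: 4.3 × (11/11) = 4.3 × 1.000000 = 4.3000
Index = Σ wᵢ·(p₁ᵢ/p₀ᵢ) = 43.6862 + 24.6750 + 31.9000 + 4.3000 = 104.5612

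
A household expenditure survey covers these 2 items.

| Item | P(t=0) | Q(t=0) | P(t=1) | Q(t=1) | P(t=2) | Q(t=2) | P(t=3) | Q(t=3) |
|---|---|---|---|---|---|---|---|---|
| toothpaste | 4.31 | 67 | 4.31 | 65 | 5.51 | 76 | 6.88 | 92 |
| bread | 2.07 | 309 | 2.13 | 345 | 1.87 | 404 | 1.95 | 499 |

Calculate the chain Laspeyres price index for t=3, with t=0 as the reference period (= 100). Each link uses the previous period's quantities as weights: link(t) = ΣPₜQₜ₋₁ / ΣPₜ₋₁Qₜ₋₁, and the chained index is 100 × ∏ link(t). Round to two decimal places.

112.54

Link t=0→t=1:
ΣP(t=1)Q(t=0) = 4.31×67 + 2.13×309 = 288.77 + 658.17 = 946.94
ΣP(t=0)Q(t=0) = 4.31×67 + 2.07×309 = 288.77 + 639.63 = 928.4
link = 946.94/928.4 = 1.019970
Link t=1→t=2:
ΣP(t=2)Q(t=1) = 5.51×65 + 1.87×345 = 358.15 + 645.15 = 1003.3
ΣP(t=1)Q(t=1) = 4.31×65 + 2.13×345 = 280.15 + 734.85 = 1015
link = 1003.3/1015 = 0.988473
Link t=2→t=3:
ΣP(t=3)Q(t=2) = 6.88×76 + 1.95×404 = 522.88 + 787.8 = 1310.68
ΣP(t=2)Q(t=2) = 5.51×76 + 1.87×404 = 418.76 + 755.48 = 1174.24
link = 1310.68/1174.24 = 1.116194
Chained index = 100 × 1.019970 × 0.988473 × 1.116194 = 112.5361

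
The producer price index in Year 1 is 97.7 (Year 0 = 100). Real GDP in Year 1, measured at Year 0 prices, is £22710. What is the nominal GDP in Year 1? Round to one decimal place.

22187.7

Nominal = Real × (Index/100) = 22710 × (97.7/100)
        = 22710 × 0.977 = 22187.6700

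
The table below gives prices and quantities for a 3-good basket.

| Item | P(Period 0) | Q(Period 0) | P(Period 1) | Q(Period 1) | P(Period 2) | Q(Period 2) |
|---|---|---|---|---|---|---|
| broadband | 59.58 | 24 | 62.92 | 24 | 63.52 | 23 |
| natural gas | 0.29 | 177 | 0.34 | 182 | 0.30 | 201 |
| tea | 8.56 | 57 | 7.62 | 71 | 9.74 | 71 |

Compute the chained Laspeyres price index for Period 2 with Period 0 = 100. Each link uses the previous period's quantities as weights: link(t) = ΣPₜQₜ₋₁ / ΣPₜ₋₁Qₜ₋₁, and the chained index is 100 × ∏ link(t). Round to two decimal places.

Link Period 0→Period 1:
ΣP(Period 1)Q(Period 0) = 62.92×24 + 0.34×177 + 7.62×57 = 1510.08 + 60.18 + 434.34 = 2004.6
ΣP(Period 0)Q(Period 0) = 59.58×24 + 0.29×177 + 8.56×57 = 1429.92 + 51.33 + 487.92 = 1969.17
link = 2004.6/1969.17 = 1.017992
Link Period 1→Period 2:
ΣP(Period 2)Q(Period 1) = 63.52×24 + 0.30×182 + 9.74×71 = 1524.48 + 54.6 + 691.54 = 2270.62
ΣP(Period 1)Q(Period 1) = 62.92×24 + 0.34×182 + 7.62×71 = 1510.08 + 61.88 + 541.02 = 2112.98
link = 2270.62/2112.98 = 1.074606
Chained index = 100 × 1.017992 × 1.074606 = 109.3940

109.39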